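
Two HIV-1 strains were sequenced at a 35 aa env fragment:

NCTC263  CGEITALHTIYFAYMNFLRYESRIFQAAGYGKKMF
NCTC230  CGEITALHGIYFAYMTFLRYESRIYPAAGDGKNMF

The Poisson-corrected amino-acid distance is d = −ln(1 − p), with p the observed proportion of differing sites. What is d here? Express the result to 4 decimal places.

0.1881

Differing sites — 9:T/G; 16:N/T; 25:F/Y; 26:Q/P; 30:Y/D; 33:K/N.
p = 6/35 = 0.171429.
d = −ln(1 − 0.171429) = −ln(0.828571) = 0.1881.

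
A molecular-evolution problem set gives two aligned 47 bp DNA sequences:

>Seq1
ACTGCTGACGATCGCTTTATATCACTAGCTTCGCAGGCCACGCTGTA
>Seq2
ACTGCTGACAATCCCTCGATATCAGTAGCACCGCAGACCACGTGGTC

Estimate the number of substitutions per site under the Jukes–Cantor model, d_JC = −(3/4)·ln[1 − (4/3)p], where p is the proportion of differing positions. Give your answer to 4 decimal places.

0.2805

Mismatches occur at site 10 (G→A), site 14 (G→C), site 17 (T→C), site 18 (T→G), site 25 (C→G), site 30 (T→A), site 31 (T→C), site 37 (G→A), site 43 (C→T), site 44 (T→G), site 47 (A→C).
p = 11/47 = 0.234043.
d = −0.75 · ln(1 − (4/3)·0.234043) = −0.75 · ln(0.687943) = −0.75 · (-0.374049) = 0.2805.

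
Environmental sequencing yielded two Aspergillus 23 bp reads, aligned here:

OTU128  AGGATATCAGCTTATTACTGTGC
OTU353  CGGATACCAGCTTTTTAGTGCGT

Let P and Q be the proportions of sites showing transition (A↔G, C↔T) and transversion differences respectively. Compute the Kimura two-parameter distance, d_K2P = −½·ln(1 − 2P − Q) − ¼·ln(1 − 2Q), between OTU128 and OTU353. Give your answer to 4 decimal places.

Differing sites — 1:A/C (Tv); 7:T/C (Ti); 14:A/T (Tv); 18:C/G (Tv); 21:T/C (Ti); 23:C/T (Ti).
Of the 6 differences, 3 transitions and 3 transversions over 23 sites: P = 3/23 = 0.130435, Q = 3/23 = 0.130435.
d = −0.5·ln(0.608695) − 0.25·ln(0.739130) = −0.5·(-0.496438) − 0.25·(-0.302281) = 0.3238.

0.3238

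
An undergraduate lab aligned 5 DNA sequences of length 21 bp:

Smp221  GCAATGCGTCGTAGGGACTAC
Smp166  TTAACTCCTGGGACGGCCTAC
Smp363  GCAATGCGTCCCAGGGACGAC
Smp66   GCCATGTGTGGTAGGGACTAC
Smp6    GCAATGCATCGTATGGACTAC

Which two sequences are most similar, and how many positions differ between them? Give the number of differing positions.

2

Pairwise Hamming distances:
  Smp221 vs Smp166: 9
  Smp221 vs Smp363: 3
  Smp221 vs Smp66: 3
  Smp221 vs Smp6: 2
  Smp166 vs Smp363: 11
  Smp166 vs Smp66: 10
  Smp166 vs Smp6: 9
  Smp363 vs Smp66: 6
  Smp363 vs Smp6: 5
  Smp66 vs Smp6: 5
The smallest is 2, between Smp221 and Smp6.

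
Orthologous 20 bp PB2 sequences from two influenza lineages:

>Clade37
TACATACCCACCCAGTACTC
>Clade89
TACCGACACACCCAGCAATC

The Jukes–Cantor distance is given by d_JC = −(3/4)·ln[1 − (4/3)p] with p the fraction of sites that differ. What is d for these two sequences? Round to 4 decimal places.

0.3041

The sequences differ at positions 4 (A/C), 5 (T/G), 8 (C/A), 16 (T/C), 18 (C/A).
p = 5/20 = 0.250000.
d = −0.75 · ln(1 − (4/3)·0.250000) = −0.75 · ln(0.666667) = −0.75 · (-0.405465) = 0.3041.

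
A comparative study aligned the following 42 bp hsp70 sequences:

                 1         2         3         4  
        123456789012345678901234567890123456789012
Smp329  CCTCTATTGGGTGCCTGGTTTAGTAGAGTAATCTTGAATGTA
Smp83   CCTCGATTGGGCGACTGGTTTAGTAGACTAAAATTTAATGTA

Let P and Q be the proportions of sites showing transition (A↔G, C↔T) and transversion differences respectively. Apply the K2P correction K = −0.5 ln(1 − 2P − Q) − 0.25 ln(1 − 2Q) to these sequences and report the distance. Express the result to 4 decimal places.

0.1898

Mismatches occur at site 5 (T/G, transversion), site 12 (T/C, transition), site 14 (C/A, transversion), site 28 (G/C, transversion), site 32 (T/A, transversion), site 33 (C/A, transversion), site 36 (G/T, transversion).
Of the 7 differences, 1 transition and 6 transversions over 42 sites: P = 1/42 = 0.023810, Q = 6/42 = 0.142857.
d = −0.5·ln(0.809523) − 0.25·ln(0.714286) = −0.5·(-0.211310) − 0.25·(-0.336472) = 0.1898.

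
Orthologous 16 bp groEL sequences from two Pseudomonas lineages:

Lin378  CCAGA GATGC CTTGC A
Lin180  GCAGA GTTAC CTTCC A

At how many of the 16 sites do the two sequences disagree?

Mismatches occur at site 1 (C↔G), site 7 (A↔T), site 9 (G↔A), site 14 (G↔C).
That gives 4 mismatches out of 16 aligned sites, so the Hamming distance is 4.

4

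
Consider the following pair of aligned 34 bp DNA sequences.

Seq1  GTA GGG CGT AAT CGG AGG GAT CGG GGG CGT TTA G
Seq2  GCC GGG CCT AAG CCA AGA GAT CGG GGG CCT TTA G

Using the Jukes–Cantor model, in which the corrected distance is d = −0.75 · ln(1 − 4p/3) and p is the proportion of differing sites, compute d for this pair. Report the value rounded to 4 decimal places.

0.2824

The sequences differ at positions 2 (T/C), 3 (A/C), 8 (G/C), 12 (T/G), 14 (G/C), 15 (G/A), 18 (G/A), 29 (G/C).
p = 8/34 = 0.235294.
d = −0.75 · ln(1 − (4/3)·0.235294) = −0.75 · ln(0.686275) = −0.75 · (-0.376477) = 0.2824.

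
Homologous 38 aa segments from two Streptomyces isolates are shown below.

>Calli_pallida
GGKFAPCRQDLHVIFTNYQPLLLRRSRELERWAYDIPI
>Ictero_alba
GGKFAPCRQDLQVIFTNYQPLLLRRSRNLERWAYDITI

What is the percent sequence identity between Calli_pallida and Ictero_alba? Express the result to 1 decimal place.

Differing sites — 12:H/Q; 28:E/N; 37:P/T.
35 of the 38 sites match, so the percent identity is 35/38 × 100 = 92.1%.

92.1%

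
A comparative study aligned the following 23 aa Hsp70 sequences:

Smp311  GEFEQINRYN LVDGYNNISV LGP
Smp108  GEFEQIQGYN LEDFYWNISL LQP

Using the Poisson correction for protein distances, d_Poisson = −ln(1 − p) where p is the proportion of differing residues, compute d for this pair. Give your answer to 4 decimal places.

Mismatches occur at site 7 (N/Q), site 8 (R/G), site 12 (V/E), site 14 (G/F), site 16 (N/W), site 20 (V/L), site 22 (G/Q).
p = 7/23 = 0.304348.
d = −ln(1 − 0.304348) = −ln(0.695652) = 0.3629.

0.3629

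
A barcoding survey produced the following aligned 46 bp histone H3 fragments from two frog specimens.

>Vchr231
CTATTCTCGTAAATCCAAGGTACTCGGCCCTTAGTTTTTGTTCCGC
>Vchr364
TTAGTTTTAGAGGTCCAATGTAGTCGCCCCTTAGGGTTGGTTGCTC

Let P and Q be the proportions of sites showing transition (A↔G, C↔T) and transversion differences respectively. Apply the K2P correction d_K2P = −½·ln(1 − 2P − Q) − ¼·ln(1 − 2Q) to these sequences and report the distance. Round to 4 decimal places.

Differing sites — 1:C/T (Ti); 4:T/G (Tv); 6:C/T (Ti); 8:C/T (Ti); 9:G/A (Ti); 10:T/G (Tv); 12:A/G (Ti); 13:A/G (Ti); 19:G/T (Tv); 23:C/G (Tv); 27:G/C (Tv); 35:T/G (Tv); 36:T/G (Tv); 39:T/G (Tv); 43:C/G (Tv); 45:G/T (Tv).
Of the 16 differences, 6 transitions and 10 transversions over 46 sites: P = 6/46 = 0.130435, Q = 10/46 = 0.217391.
d = −0.5·ln(0.521739) − 0.25·ln(0.565218) = −0.5·(-0.650588) − 0.25·(-0.570544) = 0.4679.

0.4679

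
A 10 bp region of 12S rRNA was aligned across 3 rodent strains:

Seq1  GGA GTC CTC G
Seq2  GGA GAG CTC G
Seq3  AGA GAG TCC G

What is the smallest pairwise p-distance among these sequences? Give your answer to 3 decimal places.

Pairwise Hamming distances:
  Seq1 vs Seq2: 2
  Seq1 vs Seq3: 5
  Seq2 vs Seq3: 3
The smallest is 2 mismatches, between Seq1 and Seq2; p = 2/10 = 0.200.

0.200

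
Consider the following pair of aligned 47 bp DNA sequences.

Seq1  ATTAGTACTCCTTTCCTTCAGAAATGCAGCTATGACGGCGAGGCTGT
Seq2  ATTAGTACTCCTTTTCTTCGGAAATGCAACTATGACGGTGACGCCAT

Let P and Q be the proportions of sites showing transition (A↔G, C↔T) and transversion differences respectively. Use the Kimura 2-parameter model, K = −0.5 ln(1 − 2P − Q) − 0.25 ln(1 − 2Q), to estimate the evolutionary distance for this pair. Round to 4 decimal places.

0.1728

Mismatches occur at site 15 (C/T, transition), site 20 (A/G, transition), site 29 (G/A, transition), site 39 (C/T, transition), site 42 (G/C, transversion), site 45 (T/C, transition), site 46 (G/A, transition).
Of the 7 differences, 6 transitions and 1 transversion over 47 sites: P = 6/47 = 0.127660, Q = 1/47 = 0.021277.
d = −0.5·ln(0.723403) − 0.25·ln(0.957446) = −0.5·(-0.323789) − 0.25·(-0.043486) = 0.1728.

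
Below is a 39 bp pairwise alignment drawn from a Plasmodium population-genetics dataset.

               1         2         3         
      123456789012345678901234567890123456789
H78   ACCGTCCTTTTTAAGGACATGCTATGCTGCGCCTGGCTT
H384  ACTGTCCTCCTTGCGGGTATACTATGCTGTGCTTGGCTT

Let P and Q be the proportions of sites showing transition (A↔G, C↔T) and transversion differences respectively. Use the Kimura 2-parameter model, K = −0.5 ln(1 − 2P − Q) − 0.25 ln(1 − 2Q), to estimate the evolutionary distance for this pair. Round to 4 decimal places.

Mismatches occur at site 3 (C→T, transition), site 9 (T→C, transition), site 10 (T→C, transition), site 13 (A→G, transition), site 14 (A→C, transversion), site 17 (A→G, transition), site 18 (C→T, transition), site 21 (G→A, transition), site 30 (C→T, transition), site 33 (C→T, transition).
Of the 10 differences, 9 transitions and 1 transversion over 39 sites: P = 9/39 = 0.230769, Q = 1/39 = 0.025641.
d = −0.5·ln(0.512821) − 0.25·ln(0.948718) = −0.5·(-0.667828) − 0.25·(-0.052644) = 0.3471.

0.3471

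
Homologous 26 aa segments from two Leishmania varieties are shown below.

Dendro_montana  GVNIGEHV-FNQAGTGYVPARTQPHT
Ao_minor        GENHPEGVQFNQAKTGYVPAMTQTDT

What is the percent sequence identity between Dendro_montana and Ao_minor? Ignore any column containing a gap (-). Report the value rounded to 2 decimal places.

68.00%

Excluding the 1 gap column leaves 25 comparable sites.
The sequences differ at positions 2 (V/E), 4 (I/H), 5 (G/P), 7 (H/G), 14 (G/K), 21 (R/M), 24 (P/T), 25 (H/D).
17 of the 25 comparable sites match, so the percent identity is 17/25 × 100 = 68.00%.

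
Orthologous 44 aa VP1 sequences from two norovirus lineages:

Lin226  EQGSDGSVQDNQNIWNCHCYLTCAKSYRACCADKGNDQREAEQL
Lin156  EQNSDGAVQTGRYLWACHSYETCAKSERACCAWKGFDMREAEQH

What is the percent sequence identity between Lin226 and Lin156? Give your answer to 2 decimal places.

Differing sites — 3:G/N; 7:S/A; 10:D/T; 11:N/G; 12:Q/R; 13:N/Y; 14:I/L; 16:N/A; 19:C/S; 21:L/E; 27:Y/E; 33:D/W; 36:N/F; 38:Q/M; 44:L/H.
29 of the 44 sites match, so the percent identity is 29/44 × 100 = 65.91%.

65.91%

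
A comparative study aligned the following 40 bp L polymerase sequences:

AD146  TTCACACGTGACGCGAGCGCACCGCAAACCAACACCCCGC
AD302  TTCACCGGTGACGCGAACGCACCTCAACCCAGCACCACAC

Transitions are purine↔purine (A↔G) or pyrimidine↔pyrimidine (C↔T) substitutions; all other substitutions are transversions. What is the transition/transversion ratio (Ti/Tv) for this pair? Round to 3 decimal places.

Differing sites — 6:A/C (Tv); 7:C/G (Tv); 17:G/A (Ti); 24:G/T (Tv); 28:A/C (Tv); 32:A/G (Ti); 37:C/A (Tv); 39:G/A (Ti).
Of the 8 differences, 3 transitions and 5 transversions, so Ti/Tv = 3/5 = 0.600.

0.600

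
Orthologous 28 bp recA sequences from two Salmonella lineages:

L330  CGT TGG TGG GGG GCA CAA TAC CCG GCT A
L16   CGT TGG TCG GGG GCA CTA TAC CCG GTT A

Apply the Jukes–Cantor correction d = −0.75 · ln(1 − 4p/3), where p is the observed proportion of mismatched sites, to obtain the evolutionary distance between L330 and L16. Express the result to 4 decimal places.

0.1156

Differing sites — 8:G/C; 17:A/T; 26:C/T.
p = 3/28 = 0.107143.
d = −0.75 · ln(1 − (4/3)·0.107143) = −0.75 · ln(0.857143) = −0.75 · (-0.154151) = 0.1156.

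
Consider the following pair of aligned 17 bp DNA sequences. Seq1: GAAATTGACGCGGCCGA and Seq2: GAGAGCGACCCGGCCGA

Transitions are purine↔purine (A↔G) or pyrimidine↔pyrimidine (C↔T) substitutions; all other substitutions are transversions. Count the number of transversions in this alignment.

The sequences differ at positions 3 (A/G, transition), 5 (T/G, transversion), 6 (T/C, transition), 10 (G/C, transversion).
Of the 4 differences, 2 transitions and 2 transversions, so the answer is 2.

2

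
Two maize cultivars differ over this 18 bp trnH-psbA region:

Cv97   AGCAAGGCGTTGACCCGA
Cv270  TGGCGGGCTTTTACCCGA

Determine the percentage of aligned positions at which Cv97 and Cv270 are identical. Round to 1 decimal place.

Differing sites — 1:A/T; 3:C/G; 4:A/C; 5:A/G; 9:G/T; 12:G/T.
12 of the 18 sites match, so the percent identity is 12/18 × 100 = 66.7%.

66.7%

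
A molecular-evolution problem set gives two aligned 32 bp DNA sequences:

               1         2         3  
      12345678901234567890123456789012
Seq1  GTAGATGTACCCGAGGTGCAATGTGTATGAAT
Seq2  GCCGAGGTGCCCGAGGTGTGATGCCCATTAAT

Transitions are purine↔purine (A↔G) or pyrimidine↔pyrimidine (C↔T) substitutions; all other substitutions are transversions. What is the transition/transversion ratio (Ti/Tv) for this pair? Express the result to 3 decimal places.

Differing sites — 2:T/C (Ti); 3:A/C (Tv); 6:T/G (Tv); 9:A/G (Ti); 19:C/T (Ti); 20:A/G (Ti); 24:T/C (Ti); 25:G/C (Tv); 26:T/C (Ti); 29:G/T (Tv).
Of the 10 differences, 6 transitions and 4 transversions, so Ti/Tv = 6/4 = 1.500.

1.500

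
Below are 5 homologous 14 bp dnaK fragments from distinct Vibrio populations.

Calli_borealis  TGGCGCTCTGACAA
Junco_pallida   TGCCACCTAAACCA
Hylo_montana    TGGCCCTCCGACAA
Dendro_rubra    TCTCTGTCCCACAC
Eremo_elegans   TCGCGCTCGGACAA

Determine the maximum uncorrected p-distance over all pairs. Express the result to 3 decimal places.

0.714

Pairwise Hamming distances:
  Calli_borealis vs Junco_pallida: 7
  Calli_borealis vs Hylo_montana: 2
  Calli_borealis vs Dendro_rubra: 7
  Calli_borealis vs Eremo_elegans: 2
  Junco_pallida vs Hylo_montana: 7
  Junco_pallida vs Dendro_rubra: 10
  Junco_pallida vs Eremo_elegans: 8
  Hylo_montana vs Dendro_rubra: 6
  Hylo_montana vs Eremo_elegans: 3
  Dendro_rubra vs Eremo_elegans: 6
The largest is 10 mismatches, between Junco_pallida and Dendro_rubra; p = 10/14 = 0.714.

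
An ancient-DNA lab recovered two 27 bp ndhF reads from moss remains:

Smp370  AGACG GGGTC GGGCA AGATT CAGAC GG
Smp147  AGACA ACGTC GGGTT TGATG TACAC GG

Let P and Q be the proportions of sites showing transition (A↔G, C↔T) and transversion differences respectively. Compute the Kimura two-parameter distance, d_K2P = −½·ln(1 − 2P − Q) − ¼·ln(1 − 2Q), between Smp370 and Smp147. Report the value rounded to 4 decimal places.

Mismatches occur at site 5 (G→A, transition), site 6 (G→A, transition), site 7 (G→C, transversion), site 14 (C→T, transition), site 15 (A→T, transversion), site 16 (A→T, transversion), site 20 (T→G, transversion), site 21 (C→T, transition), site 23 (G→C, transversion).
Of the 9 differences, 4 transitions and 5 transversions over 27 sites: P = 4/27 = 0.148148, Q = 5/27 = 0.185185.
d = −0.5·ln(0.518519) − 0.25·ln(0.629630) = −0.5·(-0.656779) − 0.25·(-0.462623) = 0.4440.

0.4440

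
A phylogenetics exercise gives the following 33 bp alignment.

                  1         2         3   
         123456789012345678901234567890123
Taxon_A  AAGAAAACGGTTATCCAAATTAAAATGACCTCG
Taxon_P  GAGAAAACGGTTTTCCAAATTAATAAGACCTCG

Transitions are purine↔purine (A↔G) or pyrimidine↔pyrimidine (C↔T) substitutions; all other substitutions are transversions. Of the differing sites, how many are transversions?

The sequences differ at positions 1 (A/G, transition), 13 (A/T, transversion), 24 (A/T, transversion), 26 (T/A, transversion).
Of the 4 differences, 1 transition and 3 transversions, so the answer is 3.

3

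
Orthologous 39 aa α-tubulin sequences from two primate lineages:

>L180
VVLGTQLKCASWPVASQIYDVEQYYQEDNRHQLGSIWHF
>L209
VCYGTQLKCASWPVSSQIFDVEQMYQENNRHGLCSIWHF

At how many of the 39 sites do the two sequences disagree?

The sequences differ at positions 2 (V/C), 3 (L/Y), 15 (A/S), 19 (Y/F), 24 (Y/M), 28 (D/N), 32 (Q/G), 34 (G/C).
That gives 8 mismatches out of 39 aligned sites, so the Hamming distance is 8.

8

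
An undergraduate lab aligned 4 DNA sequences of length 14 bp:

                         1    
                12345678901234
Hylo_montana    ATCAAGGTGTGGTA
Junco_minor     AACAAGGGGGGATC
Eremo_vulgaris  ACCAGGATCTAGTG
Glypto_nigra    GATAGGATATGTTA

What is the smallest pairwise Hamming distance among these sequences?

5

Pairwise Hamming distances:
  Hylo_montana vs Junco_minor: 5
  Hylo_montana vs Eremo_vulgaris: 6
  Hylo_montana vs Glypto_nigra: 7
  Junco_minor vs Eremo_vulgaris: 9
  Junco_minor vs Glypto_nigra: 9
  Eremo_vulgaris vs Glypto_nigra: 7
The smallest is 5, between Hylo_montana and Junco_minor.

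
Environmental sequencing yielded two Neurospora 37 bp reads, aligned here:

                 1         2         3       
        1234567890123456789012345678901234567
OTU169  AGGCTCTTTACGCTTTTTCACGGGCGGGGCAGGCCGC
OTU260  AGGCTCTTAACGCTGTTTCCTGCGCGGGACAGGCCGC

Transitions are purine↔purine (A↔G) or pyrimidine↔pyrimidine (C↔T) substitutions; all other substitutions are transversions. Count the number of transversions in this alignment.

4

The sequences differ at positions 9 (T/A, transversion), 15 (T/G, transversion), 20 (A/C, transversion), 21 (C/T, transition), 23 (G/C, transversion), 29 (G/A, transition).
Of the 6 differences, 2 transitions and 4 transversions, so the answer is 4.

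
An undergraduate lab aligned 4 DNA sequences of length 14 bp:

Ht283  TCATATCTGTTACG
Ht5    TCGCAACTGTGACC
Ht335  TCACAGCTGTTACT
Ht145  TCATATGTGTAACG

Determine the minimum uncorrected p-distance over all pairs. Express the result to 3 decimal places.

Pairwise Hamming distances:
  Ht283 vs Ht5: 5
  Ht283 vs Ht335: 3
  Ht283 vs Ht145: 2
  Ht5 vs Ht335: 4
  Ht5 vs Ht145: 6
  Ht335 vs Ht145: 5
The smallest is 2 mismatches, between Ht283 and Ht145; p = 2/14 = 0.143.

0.143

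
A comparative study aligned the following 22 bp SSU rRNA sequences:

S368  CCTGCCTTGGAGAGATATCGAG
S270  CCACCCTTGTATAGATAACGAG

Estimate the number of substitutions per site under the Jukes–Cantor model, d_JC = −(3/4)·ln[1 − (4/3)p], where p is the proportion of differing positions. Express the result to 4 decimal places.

Differing sites — 3:T/A; 4:G/C; 10:G/T; 12:G/T; 18:T/A.
p = 5/22 = 0.227273.
d = −0.75 · ln(1 − (4/3)·0.227273) = −0.75 · ln(0.696969) = −0.75 · (-0.361014) = 0.2708.

0.2708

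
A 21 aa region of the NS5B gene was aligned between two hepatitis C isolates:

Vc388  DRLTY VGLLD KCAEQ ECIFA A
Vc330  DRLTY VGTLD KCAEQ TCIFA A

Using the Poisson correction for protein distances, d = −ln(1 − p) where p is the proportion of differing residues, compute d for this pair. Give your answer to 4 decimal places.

0.1001

Mismatches occur at site 8 (L→T), site 16 (E→T).
p = 2/21 = 0.095238.
d = −ln(1 − 0.095238) = −ln(0.904762) = 0.1001.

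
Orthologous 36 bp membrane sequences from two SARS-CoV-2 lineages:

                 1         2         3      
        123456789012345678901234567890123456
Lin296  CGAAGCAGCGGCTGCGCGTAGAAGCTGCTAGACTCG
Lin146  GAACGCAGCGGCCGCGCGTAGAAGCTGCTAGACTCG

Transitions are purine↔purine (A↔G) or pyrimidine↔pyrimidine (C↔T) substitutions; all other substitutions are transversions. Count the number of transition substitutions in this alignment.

2

The sequences differ at positions 1 (C/G, transversion), 2 (G/A, transition), 4 (A/C, transversion), 13 (T/C, transition).
Of the 4 differences, 2 transitions and 2 transversions, so the answer is 2.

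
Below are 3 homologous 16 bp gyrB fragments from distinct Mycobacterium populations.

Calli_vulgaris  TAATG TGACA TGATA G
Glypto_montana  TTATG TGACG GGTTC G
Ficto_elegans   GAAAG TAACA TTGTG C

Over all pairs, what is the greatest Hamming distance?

10

Pairwise Hamming distances:
  Calli_vulgaris vs Glypto_montana: 5
  Calli_vulgaris vs Ficto_elegans: 7
  Glypto_montana vs Ficto_elegans: 10
The largest is 10, between Glypto_montana and Ficto_elegans.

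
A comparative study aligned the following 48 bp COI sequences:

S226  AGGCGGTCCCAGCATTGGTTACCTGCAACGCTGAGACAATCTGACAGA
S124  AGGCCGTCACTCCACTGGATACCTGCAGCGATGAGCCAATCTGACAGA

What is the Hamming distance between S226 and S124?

9

Mismatches occur at site 5 (G↔C), site 9 (C↔A), site 11 (A↔T), site 12 (G↔C), site 15 (T↔C), site 19 (T↔A), site 28 (A↔G), site 31 (C↔A), site 36 (A↔C).
That gives 9 mismatches out of 48 aligned sites, so the Hamming distance is 9.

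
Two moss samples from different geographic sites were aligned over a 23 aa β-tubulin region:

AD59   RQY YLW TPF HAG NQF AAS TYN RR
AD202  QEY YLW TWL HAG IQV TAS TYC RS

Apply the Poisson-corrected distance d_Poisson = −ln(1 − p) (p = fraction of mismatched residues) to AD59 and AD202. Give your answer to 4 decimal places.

0.4964

Differing sites — 1:R/Q; 2:Q/E; 8:P/W; 9:F/L; 13:N/I; 15:F/V; 16:A/T; 21:N/C; 23:R/S.
p = 9/23 = 0.391304.
d = −ln(1 − 0.391304) = −ln(0.608696) = 0.4964.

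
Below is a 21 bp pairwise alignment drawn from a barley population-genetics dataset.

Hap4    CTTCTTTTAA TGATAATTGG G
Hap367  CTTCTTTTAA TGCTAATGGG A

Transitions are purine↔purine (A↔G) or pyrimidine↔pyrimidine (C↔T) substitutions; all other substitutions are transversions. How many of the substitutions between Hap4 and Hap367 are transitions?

1

The sequences differ at positions 13 (A/C, transversion), 18 (T/G, transversion), 21 (G/A, transition).
Of the 3 differences, 1 transition and 2 transversions, so the answer is 1.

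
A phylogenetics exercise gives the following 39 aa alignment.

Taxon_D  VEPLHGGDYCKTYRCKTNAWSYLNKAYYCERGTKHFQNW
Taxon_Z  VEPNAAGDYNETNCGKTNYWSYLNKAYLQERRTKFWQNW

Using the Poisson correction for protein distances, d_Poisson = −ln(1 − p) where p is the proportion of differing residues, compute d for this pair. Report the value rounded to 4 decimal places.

Mismatches occur at site 4 (L→N), site 5 (H→A), site 6 (G→A), site 10 (C→N), site 11 (K→E), site 13 (Y→N), site 14 (R→C), site 15 (C→G), site 19 (A→Y), site 28 (Y→L), site 29 (C→Q), site 32 (G→R), site 35 (H→F), site 36 (F→W).
p = 14/39 = 0.358974.
d = −ln(1 − 0.358974) = −ln(0.641026) = 0.4447.

0.4447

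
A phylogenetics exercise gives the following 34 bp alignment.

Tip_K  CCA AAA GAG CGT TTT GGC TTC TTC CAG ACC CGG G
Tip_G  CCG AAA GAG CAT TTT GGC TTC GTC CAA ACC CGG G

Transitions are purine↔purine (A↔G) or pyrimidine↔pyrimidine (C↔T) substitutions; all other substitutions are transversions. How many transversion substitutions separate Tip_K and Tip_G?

Mismatches occur at site 3 (A→G, transition), site 11 (G→A, transition), site 22 (T→G, transversion), site 27 (G→A, transition).
Of the 4 differences, 3 transitions and 1 transversion, so the answer is 1.

1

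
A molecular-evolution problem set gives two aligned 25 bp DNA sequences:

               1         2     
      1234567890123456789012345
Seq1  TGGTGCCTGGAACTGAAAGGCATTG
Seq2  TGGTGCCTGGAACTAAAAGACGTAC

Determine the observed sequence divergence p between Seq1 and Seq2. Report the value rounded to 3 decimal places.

Differing sites — 15:G/A; 20:G/A; 22:A/G; 24:T/A; 25:G/C.
There are 5 differences over 25 sites, so p = 5/25 = 0.200.

0.200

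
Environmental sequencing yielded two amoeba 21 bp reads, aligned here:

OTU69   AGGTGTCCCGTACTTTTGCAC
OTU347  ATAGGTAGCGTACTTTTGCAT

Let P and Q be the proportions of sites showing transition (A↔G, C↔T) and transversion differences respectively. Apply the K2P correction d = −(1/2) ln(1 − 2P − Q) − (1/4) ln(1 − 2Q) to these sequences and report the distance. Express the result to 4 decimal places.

Mismatches occur at site 2 (G→T, transversion), site 3 (G→A, transition), site 4 (T→G, transversion), site 7 (C→A, transversion), site 8 (C→G, transversion), site 21 (C→T, transition).
Of the 6 differences, 2 transitions and 4 transversions over 21 sites: P = 2/21 = 0.095238, Q = 4/21 = 0.190476.
d = −0.5·ln(0.619048) − 0.25·ln(0.619048) = −0.5·(-0.479572) − 0.25·(-0.479572) = 0.3597.

0.3597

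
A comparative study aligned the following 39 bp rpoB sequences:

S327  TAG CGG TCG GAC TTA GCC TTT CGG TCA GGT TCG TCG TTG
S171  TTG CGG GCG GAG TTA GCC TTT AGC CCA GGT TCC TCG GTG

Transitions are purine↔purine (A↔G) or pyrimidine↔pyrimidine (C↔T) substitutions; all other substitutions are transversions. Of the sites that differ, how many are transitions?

Differing sites — 2:A/T (Tv); 7:T/G (Tv); 12:C/G (Tv); 22:C/A (Tv); 24:G/C (Tv); 25:T/C (Ti); 33:G/C (Tv); 37:T/G (Tv).
Of the 8 differences, 1 transition and 7 transversions, so the answer is 1.

1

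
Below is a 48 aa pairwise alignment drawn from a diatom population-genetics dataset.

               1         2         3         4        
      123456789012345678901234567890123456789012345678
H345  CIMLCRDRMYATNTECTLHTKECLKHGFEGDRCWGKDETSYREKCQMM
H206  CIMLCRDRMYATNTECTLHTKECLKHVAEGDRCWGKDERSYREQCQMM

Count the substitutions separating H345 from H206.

4

The sequences differ at positions 27 (G/V), 28 (F/A), 39 (T/R), 44 (K/Q).
That gives 4 mismatches out of 48 aligned sites, so the Hamming distance is 4.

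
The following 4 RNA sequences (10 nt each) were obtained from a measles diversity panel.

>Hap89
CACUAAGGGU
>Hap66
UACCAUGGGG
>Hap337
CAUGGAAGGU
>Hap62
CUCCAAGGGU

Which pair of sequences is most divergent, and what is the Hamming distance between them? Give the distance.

Pairwise Hamming distances:
  Hap89 vs Hap66: 4
  Hap89 vs Hap337: 4
  Hap89 vs Hap62: 2
  Hap66 vs Hap337: 7
  Hap66 vs Hap62: 4
  Hap337 vs Hap62: 5
The largest is 7, between Hap66 and Hap337.

7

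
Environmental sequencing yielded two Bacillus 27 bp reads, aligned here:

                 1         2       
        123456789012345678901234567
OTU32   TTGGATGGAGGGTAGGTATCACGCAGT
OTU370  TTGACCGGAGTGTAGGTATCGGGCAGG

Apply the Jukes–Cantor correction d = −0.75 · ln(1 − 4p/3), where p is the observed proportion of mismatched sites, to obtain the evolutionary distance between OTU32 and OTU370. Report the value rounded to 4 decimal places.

Differing sites — 4:G/A; 5:A/C; 6:T/C; 11:G/T; 21:A/G; 22:C/G; 27:T/G.
p = 7/27 = 0.259259.
d = −0.75 · ln(1 − (4/3)·0.259259) = −0.75 · ln(0.654321) = −0.75 · (-0.424157) = 0.3181.

0.3181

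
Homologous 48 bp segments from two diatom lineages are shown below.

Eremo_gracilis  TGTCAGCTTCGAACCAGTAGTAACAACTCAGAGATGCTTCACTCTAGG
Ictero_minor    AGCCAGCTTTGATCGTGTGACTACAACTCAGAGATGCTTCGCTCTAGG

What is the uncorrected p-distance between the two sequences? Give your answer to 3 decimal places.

0.229

The sequences differ at positions 1 (T/A), 3 (T/C), 10 (C/T), 13 (A/T), 15 (C/G), 16 (A/T), 19 (A/G), 20 (G/A), 21 (T/C), 22 (A/T), 41 (A/G).
There are 11 differences over 48 sites, so p = 11/48 = 0.229.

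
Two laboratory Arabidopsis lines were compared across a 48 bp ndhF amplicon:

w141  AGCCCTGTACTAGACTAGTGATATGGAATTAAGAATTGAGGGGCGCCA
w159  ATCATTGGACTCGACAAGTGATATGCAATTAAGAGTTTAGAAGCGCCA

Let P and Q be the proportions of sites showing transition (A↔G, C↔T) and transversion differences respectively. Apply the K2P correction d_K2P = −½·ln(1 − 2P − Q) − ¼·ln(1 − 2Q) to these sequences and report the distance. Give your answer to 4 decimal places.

Mismatches occur at site 2 (G↔T, transversion), site 4 (C↔A, transversion), site 5 (C↔T, transition), site 8 (T↔G, transversion), site 12 (A↔C, transversion), site 16 (T↔A, transversion), site 26 (G↔C, transversion), site 35 (A↔G, transition), site 38 (G↔T, transversion), site 41 (G↔A, transition), site 42 (G↔A, transition).
Of the 11 differences, 4 transitions and 7 transversions over 48 sites: P = 4/48 = 0.083333, Q = 7/48 = 0.145833.
d = −0.5·ln(0.687501) − 0.25·ln(0.708334) = −0.5·(-0.374692) − 0.25·(-0.344840) = 0.2736.

0.2736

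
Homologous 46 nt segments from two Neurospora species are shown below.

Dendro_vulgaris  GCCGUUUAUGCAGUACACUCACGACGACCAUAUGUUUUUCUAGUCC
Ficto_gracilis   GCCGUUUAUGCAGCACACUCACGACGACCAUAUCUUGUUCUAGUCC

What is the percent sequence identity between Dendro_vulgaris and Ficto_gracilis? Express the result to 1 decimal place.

The sequences differ at positions 14 (U/C), 34 (G/C), 37 (U/G).
43 of the 46 sites match, so the percent identity is 43/46 × 100 = 93.5%.

93.5%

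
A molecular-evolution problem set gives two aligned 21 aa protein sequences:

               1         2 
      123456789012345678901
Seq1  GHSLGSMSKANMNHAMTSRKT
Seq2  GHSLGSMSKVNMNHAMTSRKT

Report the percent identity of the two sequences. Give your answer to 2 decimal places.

Differing sites — 10:A/V.
20 of the 21 sites match, so the percent identity is 20/21 × 100 = 95.24%.

95.24%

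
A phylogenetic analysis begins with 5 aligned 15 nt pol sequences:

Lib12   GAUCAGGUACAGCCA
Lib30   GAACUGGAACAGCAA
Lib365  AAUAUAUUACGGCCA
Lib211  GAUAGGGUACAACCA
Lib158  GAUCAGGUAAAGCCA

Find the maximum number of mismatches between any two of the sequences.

8

Pairwise Hamming distances:
  Lib12 vs Lib30: 4
  Lib12 vs Lib365: 6
  Lib12 vs Lib211: 3
  Lib12 vs Lib158: 1
  Lib30 vs Lib365: 8
  Lib30 vs Lib211: 6
  Lib30 vs Lib158: 5
  Lib365 vs Lib211: 6
  Lib365 vs Lib158: 7
  Lib211 vs Lib158: 4
The largest is 8, between Lib30 and Lib365.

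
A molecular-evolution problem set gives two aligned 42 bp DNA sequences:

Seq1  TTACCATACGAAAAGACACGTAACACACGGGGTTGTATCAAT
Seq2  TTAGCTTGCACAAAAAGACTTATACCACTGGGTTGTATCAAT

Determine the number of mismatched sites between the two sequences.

Differing sites — 4:C/G; 6:A/T; 8:A/G; 10:G/A; 11:A/C; 15:G/A; 17:C/G; 20:G/T; 23:A/T; 24:C/A; 25:A/C; 29:G/T.
That gives 12 mismatches out of 42 aligned sites, so the Hamming distance is 12.

12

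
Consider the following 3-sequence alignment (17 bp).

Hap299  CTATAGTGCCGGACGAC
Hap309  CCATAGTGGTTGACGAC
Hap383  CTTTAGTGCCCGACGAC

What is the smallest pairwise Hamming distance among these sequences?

Pairwise Hamming distances:
  Hap299 vs Hap309: 4
  Hap299 vs Hap383: 2
  Hap309 vs Hap383: 5
The smallest is 2, between Hap299 and Hap383.

2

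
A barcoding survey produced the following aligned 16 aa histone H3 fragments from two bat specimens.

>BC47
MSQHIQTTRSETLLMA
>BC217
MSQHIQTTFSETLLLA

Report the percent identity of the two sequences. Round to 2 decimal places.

Differing sites — 9:R/F; 15:M/L.
14 of the 16 sites match, so the percent identity is 14/16 × 100 = 87.50%.

87.50%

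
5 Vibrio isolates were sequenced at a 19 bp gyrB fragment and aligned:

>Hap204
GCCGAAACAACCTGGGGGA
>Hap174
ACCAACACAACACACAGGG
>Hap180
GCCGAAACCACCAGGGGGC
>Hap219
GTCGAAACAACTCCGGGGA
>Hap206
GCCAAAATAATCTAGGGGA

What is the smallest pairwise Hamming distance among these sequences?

Pairwise Hamming distances:
  Hap204 vs Hap174: 9
  Hap204 vs Hap180: 3
  Hap204 vs Hap219: 4
  Hap204 vs Hap206: 4
  Hap174 vs Hap180: 10
  Hap174 vs Hap219: 9
  Hap174 vs Hap206: 9
  Hap180 vs Hap219: 6
  Hap180 vs Hap206: 7
  Hap219 vs Hap206: 7
The smallest is 3, between Hap204 and Hap180.

3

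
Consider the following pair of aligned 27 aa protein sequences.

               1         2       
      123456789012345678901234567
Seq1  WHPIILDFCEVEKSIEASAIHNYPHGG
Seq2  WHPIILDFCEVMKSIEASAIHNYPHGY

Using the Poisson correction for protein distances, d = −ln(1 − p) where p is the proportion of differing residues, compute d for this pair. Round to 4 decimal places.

0.0770

Differing sites — 12:E/M; 27:G/Y.
p = 2/27 = 0.074074.
d = −ln(1 − 0.074074) = −ln(0.925926) = 0.0770.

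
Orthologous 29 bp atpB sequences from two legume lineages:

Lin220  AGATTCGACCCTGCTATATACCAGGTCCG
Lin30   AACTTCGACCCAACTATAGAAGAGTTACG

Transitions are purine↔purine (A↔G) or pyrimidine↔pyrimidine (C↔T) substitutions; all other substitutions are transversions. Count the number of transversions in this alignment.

7

Mismatches occur at site 2 (G/A, transition), site 3 (A/C, transversion), site 12 (T/A, transversion), site 13 (G/A, transition), site 19 (T/G, transversion), site 21 (C/A, transversion), site 22 (C/G, transversion), site 25 (G/T, transversion), site 27 (C/A, transversion).
Of the 9 differences, 2 transitions and 7 transversions, so the answer is 7.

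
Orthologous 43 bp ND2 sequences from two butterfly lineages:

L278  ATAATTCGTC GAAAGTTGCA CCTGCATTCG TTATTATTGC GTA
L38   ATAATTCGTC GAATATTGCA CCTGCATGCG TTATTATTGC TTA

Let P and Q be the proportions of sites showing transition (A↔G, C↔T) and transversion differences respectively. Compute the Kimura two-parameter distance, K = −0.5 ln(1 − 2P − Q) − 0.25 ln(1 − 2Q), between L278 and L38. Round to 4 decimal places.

Differing sites — 14:A/T (Tv); 15:G/A (Ti); 28:T/G (Tv); 41:G/T (Tv).
Of the 4 differences, 1 transition and 3 transversions over 43 sites: P = 1/43 = 0.023256, Q = 3/43 = 0.069767.
d = −0.5·ln(0.883721) − 0.25·ln(0.860466) = −0.5·(-0.123614) − 0.25·(-0.150281) = 0.0994.

0.0994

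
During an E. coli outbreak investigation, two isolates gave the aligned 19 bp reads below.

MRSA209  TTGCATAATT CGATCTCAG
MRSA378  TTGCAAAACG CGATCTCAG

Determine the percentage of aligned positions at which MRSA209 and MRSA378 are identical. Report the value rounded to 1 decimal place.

84.2%

The sequences differ at positions 6 (T/A), 9 (T/C), 10 (T/G).
16 of the 19 sites match, so the percent identity is 16/19 × 100 = 84.2%.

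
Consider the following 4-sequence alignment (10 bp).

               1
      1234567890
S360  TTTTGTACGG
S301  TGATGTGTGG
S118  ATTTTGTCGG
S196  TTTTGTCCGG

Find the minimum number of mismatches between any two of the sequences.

Pairwise Hamming distances:
  S360 vs S301: 4
  S360 vs S118: 4
  S360 vs S196: 1
  S301 vs S118: 7
  S301 vs S196: 4
  S118 vs S196: 4
The smallest is 1, between S360 and S196.

1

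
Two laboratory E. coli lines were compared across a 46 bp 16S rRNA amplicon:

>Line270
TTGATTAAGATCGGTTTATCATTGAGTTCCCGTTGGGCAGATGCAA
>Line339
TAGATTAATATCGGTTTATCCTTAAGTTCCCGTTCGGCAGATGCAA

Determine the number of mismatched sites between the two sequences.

Differing sites — 2:T/A; 9:G/T; 21:A/C; 24:G/A; 35:G/C.
That gives 5 mismatches out of 46 aligned sites, so the Hamming distance is 5.

5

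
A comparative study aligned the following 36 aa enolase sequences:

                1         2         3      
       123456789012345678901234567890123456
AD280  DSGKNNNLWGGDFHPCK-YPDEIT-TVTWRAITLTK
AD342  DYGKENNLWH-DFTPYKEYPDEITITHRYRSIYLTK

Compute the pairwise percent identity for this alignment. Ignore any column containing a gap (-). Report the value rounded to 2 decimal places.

Excluding the 3 gap columns leaves 33 comparable sites.
Differing sites — 2:S/Y; 5:N/E; 10:G/H; 14:H/T; 16:C/Y; 27:V/H; 28:T/R; 29:W/Y; 31:A/S; 33:T/Y.
23 of the 33 comparable sites match, so the percent identity is 23/33 × 100 = 69.70%.

69.70%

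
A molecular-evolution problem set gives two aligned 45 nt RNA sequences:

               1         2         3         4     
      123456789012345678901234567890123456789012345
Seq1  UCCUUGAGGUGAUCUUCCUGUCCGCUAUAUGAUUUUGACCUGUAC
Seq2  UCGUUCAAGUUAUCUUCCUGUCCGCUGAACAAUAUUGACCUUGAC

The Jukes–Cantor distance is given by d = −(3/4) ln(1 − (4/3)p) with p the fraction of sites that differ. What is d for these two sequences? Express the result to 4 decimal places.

Differing sites — 3:C/G; 6:G/C; 8:G/A; 11:G/U; 27:A/G; 28:U/A; 30:U/C; 31:G/A; 34:U/A; 42:G/U; 43:U/G.
p = 11/45 = 0.244444.
d = −0.75 · ln(1 − (4/3)·0.244444) = −0.75 · ln(0.674075) = −0.75 · (-0.394414) = 0.2958.

0.2958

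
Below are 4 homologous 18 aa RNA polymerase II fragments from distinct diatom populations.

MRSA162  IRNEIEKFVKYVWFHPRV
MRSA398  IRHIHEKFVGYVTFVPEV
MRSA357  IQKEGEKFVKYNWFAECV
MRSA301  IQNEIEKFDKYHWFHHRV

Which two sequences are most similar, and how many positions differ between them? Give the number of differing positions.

4

Pairwise Hamming distances:
  MRSA162 vs MRSA398: 7
  MRSA162 vs MRSA357: 7
  MRSA162 vs MRSA301: 4
  MRSA398 vs MRSA357: 10
  MRSA398 vs MRSA301: 11
  MRSA357 vs MRSA301: 7
The smallest is 4, between MRSA162 and MRSA301.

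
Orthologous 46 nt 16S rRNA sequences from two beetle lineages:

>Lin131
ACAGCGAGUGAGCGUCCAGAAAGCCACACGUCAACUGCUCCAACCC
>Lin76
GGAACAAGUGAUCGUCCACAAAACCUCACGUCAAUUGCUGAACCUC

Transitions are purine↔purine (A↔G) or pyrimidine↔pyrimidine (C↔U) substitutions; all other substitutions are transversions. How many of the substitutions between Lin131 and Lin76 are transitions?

The sequences differ at positions 1 (A/G, transition), 2 (C/G, transversion), 4 (G/A, transition), 6 (G/A, transition), 12 (G/U, transversion), 19 (G/C, transversion), 23 (G/A, transition), 26 (A/U, transversion), 35 (C/U, transition), 40 (C/G, transversion), 41 (C/A, transversion), 43 (A/C, transversion), 45 (C/U, transition).
Of the 13 differences, 6 transitions and 7 transversions, so the answer is 6.

6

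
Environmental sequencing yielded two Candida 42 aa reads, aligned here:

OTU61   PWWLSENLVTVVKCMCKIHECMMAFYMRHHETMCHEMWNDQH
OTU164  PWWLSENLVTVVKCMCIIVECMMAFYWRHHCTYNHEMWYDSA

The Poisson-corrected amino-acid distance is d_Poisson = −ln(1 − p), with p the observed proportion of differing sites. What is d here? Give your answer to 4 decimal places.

0.2412

Differing sites — 17:K/I; 19:H/V; 27:M/W; 31:E/C; 33:M/Y; 34:C/N; 39:N/Y; 41:Q/S; 42:H/A.
p = 9/42 = 0.214286.
d = −ln(1 − 0.214286) = −ln(0.785714) = 0.2412.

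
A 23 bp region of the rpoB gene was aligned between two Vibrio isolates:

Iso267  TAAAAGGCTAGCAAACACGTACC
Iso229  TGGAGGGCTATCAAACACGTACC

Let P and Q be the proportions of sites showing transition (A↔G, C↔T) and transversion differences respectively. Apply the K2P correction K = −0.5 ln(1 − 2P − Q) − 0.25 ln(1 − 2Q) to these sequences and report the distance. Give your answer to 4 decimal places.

0.2042

The sequences differ at positions 2 (A/G, transition), 3 (A/G, transition), 5 (A/G, transition), 11 (G/T, transversion).
Of the 4 differences, 3 transitions and 1 transversion over 23 sites: P = 3/23 = 0.130435, Q = 1/23 = 0.043478.
d = −0.5·ln(0.695652) − 0.25·ln(0.913044) = −0.5·(-0.362906) − 0.25·(-0.090971) = 0.2042.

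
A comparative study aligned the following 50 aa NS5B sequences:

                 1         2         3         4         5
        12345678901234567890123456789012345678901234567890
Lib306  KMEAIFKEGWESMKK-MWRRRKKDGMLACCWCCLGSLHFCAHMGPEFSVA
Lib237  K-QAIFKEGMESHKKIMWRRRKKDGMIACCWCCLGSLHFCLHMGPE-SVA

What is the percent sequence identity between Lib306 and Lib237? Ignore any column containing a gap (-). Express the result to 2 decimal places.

Excluding the 3 gap columns leaves 47 comparable sites.
Mismatches occur at site 3 (E↔Q), site 10 (W↔M), site 13 (M↔H), site 27 (L↔I), site 41 (A↔L).
42 of the 47 comparable sites match, so the percent identity is 42/47 × 100 = 89.36%.

89.36%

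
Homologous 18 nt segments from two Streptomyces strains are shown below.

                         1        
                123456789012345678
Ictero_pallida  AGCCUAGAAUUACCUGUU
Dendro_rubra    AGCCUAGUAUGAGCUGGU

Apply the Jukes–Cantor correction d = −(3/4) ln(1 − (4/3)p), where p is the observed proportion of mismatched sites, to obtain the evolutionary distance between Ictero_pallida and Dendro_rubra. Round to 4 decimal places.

0.2635

The sequences differ at positions 8 (A/U), 11 (U/G), 13 (C/G), 17 (U/G).
p = 4/18 = 0.222222.
d = −0.75 · ln(1 − (4/3)·0.222222) = −0.75 · ln(0.703704) = −0.75 · (-0.351397) = 0.2635.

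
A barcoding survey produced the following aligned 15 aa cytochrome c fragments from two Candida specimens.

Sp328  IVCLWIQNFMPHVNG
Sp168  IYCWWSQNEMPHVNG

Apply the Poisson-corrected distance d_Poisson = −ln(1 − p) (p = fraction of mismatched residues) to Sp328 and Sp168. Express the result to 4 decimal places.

0.3102

Mismatches occur at site 2 (V→Y), site 4 (L→W), site 6 (I→S), site 9 (F→E).
p = 4/15 = 0.266667.
d = −ln(1 − 0.266667) = −ln(0.733333) = 0.3102.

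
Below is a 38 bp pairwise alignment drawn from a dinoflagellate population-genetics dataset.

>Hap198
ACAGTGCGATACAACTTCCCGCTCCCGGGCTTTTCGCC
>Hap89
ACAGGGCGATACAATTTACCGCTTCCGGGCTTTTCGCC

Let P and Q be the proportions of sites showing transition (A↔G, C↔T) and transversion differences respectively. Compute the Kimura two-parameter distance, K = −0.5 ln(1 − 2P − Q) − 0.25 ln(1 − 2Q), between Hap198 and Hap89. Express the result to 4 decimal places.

The sequences differ at positions 5 (T/G, transversion), 15 (C/T, transition), 18 (C/A, transversion), 24 (C/T, transition).
Of the 4 differences, 2 transitions and 2 transversions over 38 sites: P = 2/38 = 0.052632, Q = 2/38 = 0.052632.
d = −0.5·ln(0.842104) − 0.25·ln(0.894736) = −0.5·(-0.171852) − 0.25·(-0.111227) = 0.1137.

0.1137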